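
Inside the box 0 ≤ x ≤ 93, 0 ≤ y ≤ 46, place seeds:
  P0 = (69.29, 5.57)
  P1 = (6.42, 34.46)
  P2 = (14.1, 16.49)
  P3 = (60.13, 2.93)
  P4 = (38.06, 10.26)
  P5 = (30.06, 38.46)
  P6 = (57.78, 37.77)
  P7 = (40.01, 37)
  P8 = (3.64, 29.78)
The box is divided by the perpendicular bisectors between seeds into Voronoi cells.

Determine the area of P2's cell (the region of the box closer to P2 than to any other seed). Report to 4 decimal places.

1. box [0,93]×[0,46]: [(0, 0) (93, 0) (93, 46) (0, 46)]
2. ⊥bis P2·P0 via (41.695,11.03): [(0, 0) (39.5126, 0) (48.6142, 46) (0, 46)]  |A|=2026.9167
3. ⊥bis P2·P1 via (10.26,25.475): [(0, 21.0901) (0, 0) (39.5126, 0) (47.7209, 41.485)]  |A|=1322.8085
4. ⊥bis P2·P3 via (37.115,9.71): [(46.2962, 40.8761) (0, 21.0901) (0, 0) (34.2545, 0)]  |A|=1188.2923
5. ⊥bis P2·P4 via (26.08,13.375): [(31.5973, 34.5941) (0, 21.0901) (0, 0) (22.6023, 0)]  |A|=724.1482
6. ⊥bis P2·P5 via (22.08,27.475): [(28.5282, 22.7907) (19.4352, 29.3963) (0, 21.0901) (0, 0) (22.6023, 0)]  |A|=660.3473
7. ⊥bis P2·P6 via (35.94,27.13): [(28.5282, 22.7907) (19.4352, 29.3963) (0, 21.0901) (0, 0) (22.6023, 0)]  |A|=660.3473
8. ⊥bis P2·P7 via (27.055,26.745): [(28.5282, 22.7907) (19.4352, 29.3963) (0, 21.0901) (0, 0) (22.6023, 0)]  |A|=660.3473
9. ⊥bis P2·P8 via (8.87,23.135): [(28.5282, 22.7907) (19.4352, 29.3963) (13.7242, 26.9555) (0, 16.1538) (0, 0) (22.6023, 0)]  |A|=626.474
10. canonical 6-gon: [(28.5282, 22.7907) (19.4352, 29.3963) (13.7242, 26.9555) (0, 16.1538) (0, 0) (22.6023, 0)]
11. shoelace: 626.474

Area of P2's cell: 626.4740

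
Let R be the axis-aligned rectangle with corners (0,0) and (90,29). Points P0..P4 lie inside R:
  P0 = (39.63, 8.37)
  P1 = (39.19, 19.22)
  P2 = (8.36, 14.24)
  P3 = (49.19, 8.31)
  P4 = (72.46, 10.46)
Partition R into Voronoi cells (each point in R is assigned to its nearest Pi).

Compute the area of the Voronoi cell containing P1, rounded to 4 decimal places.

Area of P1's cell: 451.6695

1. box [0,90]×[0,29]: [(0, 0) (90, 0) (90, 29) (0, 29)]
2. ⊥bis P1·P0 via (39.41,13.795): [(0, 12.1968) (90, 15.8466) (90, 29) (0, 29)]  |A|=1348.0478
3. ⊥bis P1·P2 via (23.775,16.73): [(24.3478, 13.1842) (90, 15.8466) (90, 29) (21.793, 29)]  |A|=971.1505
4. ⊥bis P1·P3 via (44.19,13.765): [(24.3478, 13.1842) (44.4455, 13.9992) (60.8114, 29) (21.793, 29)]  |A|=452.6256
5. ⊥bis P1·P4 via (55.825,14.84): [(24.3478, 13.1842) (44.4455, 13.9992) (59.1531, 27.4801) (59.5533, 29) (21.793, 29)]  |A|=451.6695
6. canonical 5-gon: [(24.3478, 13.1842) (44.4455, 13.9992) (59.1531, 27.4801) (59.5533, 29) (21.793, 29)]
7. shoelace: 451.6695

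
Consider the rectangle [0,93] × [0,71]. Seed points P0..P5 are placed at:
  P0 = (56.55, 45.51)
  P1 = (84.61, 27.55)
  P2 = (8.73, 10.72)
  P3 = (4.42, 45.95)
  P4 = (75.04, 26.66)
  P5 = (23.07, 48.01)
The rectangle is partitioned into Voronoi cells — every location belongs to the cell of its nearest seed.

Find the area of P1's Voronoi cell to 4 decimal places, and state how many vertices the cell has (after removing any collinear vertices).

Area of P1's cell: 796.0498 (5 vertices)

1. box [0,93]×[0,71]: [(0, 0) (93, 0) (93, 71) (0, 71)]
2. ⊥bis P1·P0 via (70.58,36.53): [(47.1987, 0) (93, 0) (93, 71) (92.6428, 71)]  |A|=1638.6274
3. ⊥bis P1·P2 via (46.67,19.135): [(49.9579, 4.3109) (50.9141, 0) (93, 0) (93, 71) (92.6428, 71)]  |A|=1630.619
4. ⊥bis P1·P3 via (44.515,36.75): [(49.9579, 4.3109) (50.9141, 0) (93, 0) (93, 71) (92.6428, 71)]  |A|=1630.619
5. ⊥bis P1·P4 via (79.825,27.105): [(77.8868, 47.9459) (82.3457, 0) (93, 0) (93, 71) (92.6428, 71)]  |A|=796.0498
6. ⊥bis P1·P5 via (53.84,37.78): [(77.8868, 47.9459) (82.3457, 0) (93, 0) (93, 71) (92.6428, 71)]  |A|=796.0498
7. canonical 5-gon: [(77.8868, 47.9459) (82.3457, 0) (93, 0) (93, 71) (92.6428, 71)]
8. shoelace: 796.0498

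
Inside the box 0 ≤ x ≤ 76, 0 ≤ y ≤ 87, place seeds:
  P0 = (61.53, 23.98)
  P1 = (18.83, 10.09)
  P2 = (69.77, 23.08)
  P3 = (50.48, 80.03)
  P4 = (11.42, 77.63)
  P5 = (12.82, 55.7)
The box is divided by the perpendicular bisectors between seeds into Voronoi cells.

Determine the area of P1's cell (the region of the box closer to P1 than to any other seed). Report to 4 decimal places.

1. box [0,76]×[0,87]: [(0, 0) (76, 0) (76, 87) (0, 87)]
2. ⊥bis P1·P0 via (40.18,17.035): [(0, 0) (45.7214, 0) (17.4209, 87) (0, 87)]  |A|=2746.6881
3. ⊥bis P1·P2 via (44.3,16.585): [(0, 0) (45.7214, 0) (17.4209, 87) (0, 87)]  |A|=2746.6881
4. ⊥bis P1·P3 via (34.655,45.06): [(0, 60.7425) (0, 0) (45.7214, 0) (30.4438, 46.9657)]  |A|=1998.2825
5. ⊥bis P1·P4 via (15.125,43.86): [(0, 42.2006) (0, 0) (45.7214, 0) (30.8913, 45.5898)]  |A|=1694.0296
6. ⊥bis P1·P5 via (15.825,32.895): [(0, 30.8098) (0, 0) (45.7214, 0) (34.2319, 35.3205)]  |A|=1334.7875
7. canonical 4-gon: [(0, 30.8098) (0, 0) (45.7214, 0) (34.2319, 35.3205)]
8. shoelace: 1334.7875

Area of P1's cell: 1334.7875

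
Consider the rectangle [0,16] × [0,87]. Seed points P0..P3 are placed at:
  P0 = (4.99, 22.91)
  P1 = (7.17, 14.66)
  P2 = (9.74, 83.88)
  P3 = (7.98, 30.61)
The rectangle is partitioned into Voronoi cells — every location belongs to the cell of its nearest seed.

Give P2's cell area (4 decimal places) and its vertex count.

1. box [0,16]×[0,87]: [(0, 0) (16, 0) (16, 87) (0, 87)]
2. ⊥bis P2·P0 via (7.365,53.395): [(0, 53.9688) (16, 52.7223) (16, 87) (0, 87)]  |A|=538.4715
3. ⊥bis P2·P1 via (8.455,49.27): [(0, 53.9688) (16, 52.7223) (16, 87) (0, 87)]  |A|=538.4715
4. ⊥bis P2·P3 via (8.86,57.245): [(0, 57.5377) (16, 57.0091) (16, 87) (0, 87)]  |A|=475.6254
5. canonical 4-gon: [(0, 57.5377) (16, 57.0091) (16, 87) (0, 87)]
6. shoelace: 475.6254

Area of P2's cell: 475.6254 (4 vertices)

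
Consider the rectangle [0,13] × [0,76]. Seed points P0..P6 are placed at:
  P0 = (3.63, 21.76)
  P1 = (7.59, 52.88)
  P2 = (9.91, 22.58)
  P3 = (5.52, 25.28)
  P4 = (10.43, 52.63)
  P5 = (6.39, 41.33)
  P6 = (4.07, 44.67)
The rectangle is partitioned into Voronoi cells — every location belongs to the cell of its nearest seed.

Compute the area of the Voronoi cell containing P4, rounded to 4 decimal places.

1. box [0,13]×[0,76]: [(0, 0) (13, 0) (13, 76) (0, 76)]
2. ⊥bis P4·P0 via (7.03,37.195): [(0, 38.7436) (13, 35.8799) (13, 76) (0, 76)]  |A|=502.9473
3. ⊥bis P4·P1 via (9.01,52.755): [(7.6287, 37.0631) (13, 35.8799) (13, 76) (11.0562, 76)]  |A|=145.5915
4. ⊥bis P4·P2 via (10.17,37.605): [(7.6802, 37.6481) (13, 37.556) (13, 76) (11.0562, 76)]  |A|=139.5317
5. ⊥bis P4·P3 via (7.975,38.955): [(7.798, 38.9868) (13, 38.0529) (13, 76) (11.0562, 76)]  |A|=134.6732
6. ⊥bis P4·P5 via (8.41,46.98): [(8.4988, 46.9482) (13, 45.339) (13, 76) (11.0562, 76)]  |A|=97.2403
7. ⊥bis P4·P6 via (7.25,48.65): [(8.5567, 47.6059) (10.0934, 46.3782) (13, 45.339) (13, 76) (11.0562, 76)]  |A|=96.6994
8. canonical 5-gon: [(8.5567, 47.6059) (10.0934, 46.3782) (13, 45.339) (13, 76) (11.0562, 76)]
9. shoelace: 96.6994

Area of P4's cell: 96.6994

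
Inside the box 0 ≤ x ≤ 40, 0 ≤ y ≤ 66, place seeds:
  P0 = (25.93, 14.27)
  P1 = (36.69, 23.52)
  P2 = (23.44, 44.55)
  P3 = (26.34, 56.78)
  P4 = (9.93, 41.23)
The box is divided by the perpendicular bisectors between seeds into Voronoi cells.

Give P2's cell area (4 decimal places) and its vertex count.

Area of P2's cell: 373.1593 (5 vertices)

1. box [0,40]×[0,66]: [(0, 0) (40, 0) (40, 66) (0, 66)]
2. ⊥bis P2·P0 via (24.685,29.41): [(0, 27.3801) (40, 30.6694) (40, 66) (0, 66)]  |A|=1479.0104
3. ⊥bis P2·P1 via (30.065,34.035): [(0, 27.3801) (22.43, 29.2246) (40, 40.2946) (40, 66) (0, 66)]  |A|=1394.4533
4. ⊥bis P2·P3 via (24.89,50.665): [(0, 56.567) (0, 27.3801) (22.43, 29.2246) (40, 40.2946) (40, 47.0821)]  |A|=827.4343
5. ⊥bis P2·P4 via (16.685,42.89): [(14.1484, 53.2121) (20.0905, 29.0322) (22.43, 29.2246) (40, 40.2946) (40, 47.0821)]  |A|=373.1593
6. canonical 5-gon: [(14.1484, 53.2121) (20.0905, 29.0322) (22.43, 29.2246) (40, 40.2946) (40, 47.0821)]
7. shoelace: 373.1593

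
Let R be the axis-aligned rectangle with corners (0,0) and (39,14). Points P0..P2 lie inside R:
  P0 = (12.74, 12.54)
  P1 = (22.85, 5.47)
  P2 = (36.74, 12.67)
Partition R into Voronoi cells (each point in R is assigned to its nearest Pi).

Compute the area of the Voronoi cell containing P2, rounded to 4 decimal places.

1. box [0,39]×[0,14]: [(0, 0) (39, 0) (39, 14) (0, 14)]
2. ⊥bis P2·P0 via (24.74,12.605): [(24.8083, 0) (39, 0) (39, 14) (24.7324, 14)]  |A|=199.215
3. ⊥bis P2·P1 via (29.795,9.07): [(34.4965, 0) (39, 0) (39, 14) (27.2395, 14)]  |A|=113.848
4. canonical 4-gon: [(34.4965, 0) (39, 0) (39, 14) (27.2395, 14)]
5. shoelace: 113.848

Area of P2's cell: 113.8480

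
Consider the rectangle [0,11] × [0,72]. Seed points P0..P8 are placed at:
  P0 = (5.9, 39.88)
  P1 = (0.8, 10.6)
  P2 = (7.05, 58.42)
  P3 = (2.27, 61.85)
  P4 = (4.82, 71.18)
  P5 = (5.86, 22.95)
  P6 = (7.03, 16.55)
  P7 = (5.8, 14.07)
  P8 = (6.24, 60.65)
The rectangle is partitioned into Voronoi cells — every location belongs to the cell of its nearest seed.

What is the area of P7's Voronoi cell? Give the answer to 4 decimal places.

Area of P7's cell: 72.5872

1. box [0,11]×[0,72]: [(0, 0) (11, 0) (11, 72) (0, 72)]
2. ⊥bis P7·P0 via (5.85,26.975): [(0, 26.9977) (0, 0) (11, 0) (11, 26.955)]  |A|=296.7399
3. ⊥bis P7·P1 via (3.3,12.335): [(0, 26.9977) (0, 17.09) (11, 1.2399) (11, 26.955)]  |A|=195.9252
4. ⊥bis P7·P2 via (6.425,36.245): [(0, 26.9977) (0, 17.09) (11, 1.2399) (11, 26.955)]  |A|=195.9252
5. ⊥bis P7·P3 via (4.035,37.96): [(0, 26.9977) (0, 17.09) (11, 1.2399) (11, 26.955)]  |A|=195.9252
6. ⊥bis P7·P4 via (5.31,42.625): [(0, 26.9977) (0, 17.09) (11, 1.2399) (11, 26.955)]  |A|=195.9252
7. ⊥bis P7·P5 via (5.83,18.51): [(0, 18.5494) (0, 17.09) (11, 1.2399) (11, 18.4751)]  |A|=102.8198
8. ⊥bis P7·P6 via (6.415,15.31): [(0, 18.4916) (0, 17.09) (11, 1.2399) (11, 13.036)]  |A|=72.5872
9. ⊥bis P7·P8 via (6.02,37.36): [(0, 18.4916) (0, 17.09) (11, 1.2399) (11, 13.036)]  |A|=72.5872
10. canonical 4-gon: [(0, 18.4916) (0, 17.09) (11, 1.2399) (11, 13.036)]
11. shoelace: 72.5872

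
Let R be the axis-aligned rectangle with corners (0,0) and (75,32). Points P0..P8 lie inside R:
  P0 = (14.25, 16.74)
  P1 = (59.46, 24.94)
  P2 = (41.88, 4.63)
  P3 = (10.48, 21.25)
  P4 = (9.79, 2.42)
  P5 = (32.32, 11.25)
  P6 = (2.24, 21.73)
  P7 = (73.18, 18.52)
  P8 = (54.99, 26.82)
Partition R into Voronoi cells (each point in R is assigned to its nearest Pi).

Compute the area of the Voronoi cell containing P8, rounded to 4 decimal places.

1. box [0,75]×[0,32]: [(0, 0) (75, 0) (75, 32) (0, 32)]
2. ⊥bis P8·P0 via (34.62,21.78): [(40.0089, 0) (75, 0) (75, 32) (32.0913, 32)]  |A|=1246.3967
3. ⊥bis P8·P1 via (57.225,25.88): [(40.0089, 0) (46.3403, 0) (59.799, 32) (32.0913, 32)]  |A|=544.6256
4. ⊥bis P8·P2 via (48.435,15.725): [(34.0094, 24.2477) (52.0546, 13.5865) (59.799, 32) (32.0913, 32)]  |A|=314.8178
5. ⊥bis P8·P3 via (32.735,24.035): [(34.0094, 24.2477) (52.0546, 13.5865) (59.799, 32) (32.0913, 32)]  |A|=314.8178
6. ⊥bis P8·P4 via (32.39,14.62): [(34.0094, 24.2477) (52.0546, 13.5865) (59.799, 32) (32.0913, 32)]  |A|=314.8178
7. ⊥bis P8·P5 via (43.655,19.035): [(44.2167, 18.2172) (52.0546, 13.5865) (59.799, 32) (34.7505, 32)]  |A|=262.7114
8. ⊥bis P8·P6 via (28.615,24.275): [(44.2167, 18.2172) (52.0546, 13.5865) (59.799, 32) (34.7505, 32)]  |A|=262.7114
9. ⊥bis P8·P7 via (64.085,22.67): [(44.2167, 18.2172) (52.0546, 13.5865) (59.799, 32) (34.7505, 32)]  |A|=262.7114
10. canonical 4-gon: [(44.2167, 18.2172) (52.0546, 13.5865) (59.799, 32) (34.7505, 32)]
11. shoelace: 262.7114

Area of P8's cell: 262.7114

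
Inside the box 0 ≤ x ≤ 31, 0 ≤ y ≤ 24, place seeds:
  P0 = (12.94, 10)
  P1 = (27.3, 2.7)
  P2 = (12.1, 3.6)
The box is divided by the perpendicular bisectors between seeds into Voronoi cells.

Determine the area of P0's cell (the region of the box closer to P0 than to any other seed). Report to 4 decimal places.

1. box [0,31]×[0,24]: [(0, 0) (31, 0) (31, 24) (0, 24)]
2. ⊥bis P0·P1 via (20.12,6.35): [(0, 0) (16.8919, 0) (29.0925, 24) (0, 24)]  |A|=551.8131
3. ⊥bis P0·P2 via (12.52,6.8): [(0, 8.4432) (19.8591, 5.8367) (29.0925, 24) (0, 24)]  |A|=418.6786
4. canonical 4-gon: [(0, 8.4432) (19.8591, 5.8367) (29.0925, 24) (0, 24)]
5. shoelace: 418.6786

Area of P0's cell: 418.6786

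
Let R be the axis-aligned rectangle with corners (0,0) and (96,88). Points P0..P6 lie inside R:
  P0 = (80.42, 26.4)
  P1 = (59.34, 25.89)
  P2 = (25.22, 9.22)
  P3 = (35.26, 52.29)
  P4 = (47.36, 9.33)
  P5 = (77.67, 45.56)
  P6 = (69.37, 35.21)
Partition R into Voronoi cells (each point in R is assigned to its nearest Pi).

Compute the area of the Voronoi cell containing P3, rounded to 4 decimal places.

Area of P3's cell: 3089.0595

1. box [0,96]×[0,88]: [(0, 0) (96, 0) (96, 88) (0, 88)]
2. ⊥bis P3·P0 via (57.84,39.345): [(0, 0) (35.2837, 0) (85.7337, 88) (0, 88)]  |A|=5324.7645
3. ⊥bis P3·P1 via (47.3,39.09): [(0, 0) (4.4439, 0) (69.0861, 58.9615) (85.7337, 88) (0, 88)]  |A|=4415.5821
4. ⊥bis P3·P2 via (30.24,30.755): [(0, 37.8042) (36.5495, 29.2842) (69.0861, 58.9615) (85.7337, 88) (0, 88)]  |A|=3659.6529
5. ⊥bis P3·P4 via (41.31,30.81): [(0, 37.8042) (36.1902, 29.368) (36.8428, 29.5518) (69.0861, 58.9615) (85.7337, 88) (0, 88)]  |A|=3659.5926
6. ⊥bis P3·P5 via (56.465,48.925): [(0, 37.8042) (36.1902, 29.368) (36.8428, 29.5518) (56.1912, 47.1999) (62.6658, 88) (0, 88)]  |A|=3099.685
7. ⊥bis P3·P6 via (52.315,43.75): [(0, 37.8042) (36.1902, 29.368) (36.8428, 29.5518) (52.236, 43.5922) (57.1882, 53.482) (62.6658, 88) (0, 88)]  |A|=3089.0595
8. canonical 7-gon: [(0, 37.8042) (36.1902, 29.368) (36.8428, 29.5518) (52.236, 43.5922) (57.1882, 53.482) (62.6658, 88) (0, 88)]
9. shoelace: 3089.0595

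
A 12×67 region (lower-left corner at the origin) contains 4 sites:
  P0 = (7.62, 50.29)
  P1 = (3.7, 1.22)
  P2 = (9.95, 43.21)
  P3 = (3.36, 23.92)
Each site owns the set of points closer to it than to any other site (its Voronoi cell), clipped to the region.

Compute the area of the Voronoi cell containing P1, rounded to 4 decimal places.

1. box [0,12]×[0,67]: [(0, 0) (12, 0) (12, 67) (0, 67)]
2. ⊥bis P1·P0 via (5.66,25.755): [(0, 26.2072) (0, 0) (12, 0) (12, 25.2485)]  |A|=308.7341
3. ⊥bis P1·P2 via (6.825,22.215): [(0, 23.2309) (0, 0) (12, 0) (12, 21.4447)]  |A|=268.0536
4. ⊥bis P1·P3 via (3.53,12.57): [(0, 12.5171) (0, 0) (12, 0) (12, 12.6969)]  |A|=151.2839
5. canonical 4-gon: [(0, 12.5171) (0, 0) (12, 0) (12, 12.6969)]
6. shoelace: 151.2839

Area of P1's cell: 151.2839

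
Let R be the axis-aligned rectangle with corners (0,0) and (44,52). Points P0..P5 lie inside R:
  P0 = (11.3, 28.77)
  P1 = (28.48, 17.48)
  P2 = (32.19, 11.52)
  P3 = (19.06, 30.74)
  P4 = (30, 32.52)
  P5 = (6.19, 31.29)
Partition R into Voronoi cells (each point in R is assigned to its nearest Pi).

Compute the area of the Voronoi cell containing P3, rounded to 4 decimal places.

1. box [0,44]×[0,52]: [(0, 0) (44, 0) (44, 52) (0, 52)]
2. ⊥bis P3·P0 via (15.18,29.755): [(22.7338, 0) (44, 0) (44, 52) (9.5328, 52)]  |A|=1449.0701
3. ⊥bis P3·P1 via (23.77,24.11): [(17.7066, 19.8025) (44, 38.4815) (44, 52) (9.5328, 52)]  |A|=732.6025
4. ⊥bis P3·P2 via (25.625,21.13): [(17.7066, 19.8025) (44, 38.4815) (44, 52) (9.5328, 52)]  |A|=732.6025
5. ⊥bis P3·P4 via (24.53,31.63): [(17.7066, 19.8025) (25.548, 25.3731) (21.2157, 52) (9.5328, 52)]  |A|=304.5439
6. ⊥bis P3·P5 via (12.625,31.015): [(12.947, 38.5508) (17.7066, 19.8025) (25.548, 25.3731) (21.2157, 52) (13.5218, 52)]  |A|=277.7192
7. canonical 5-gon: [(12.947, 38.5508) (17.7066, 19.8025) (25.548, 25.3731) (21.2157, 52) (13.5218, 52)]
8. shoelace: 277.7192

Area of P3's cell: 277.7192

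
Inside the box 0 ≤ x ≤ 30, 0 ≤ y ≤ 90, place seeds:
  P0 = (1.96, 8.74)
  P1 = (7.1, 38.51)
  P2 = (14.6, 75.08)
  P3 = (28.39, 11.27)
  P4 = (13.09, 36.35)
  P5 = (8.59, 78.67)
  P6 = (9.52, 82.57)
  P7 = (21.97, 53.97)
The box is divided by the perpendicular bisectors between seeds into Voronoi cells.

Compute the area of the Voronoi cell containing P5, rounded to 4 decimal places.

Area of P5's cell: 166.9558

1. box [0,30]×[0,90]: [(0, 0) (30, 0) (30, 90) (0, 90)]
2. ⊥bis P5·P0 via (5.275,43.705): [(0, 44.2051) (30, 41.3608) (30, 90) (0, 90)]  |A|=1416.5106
3. ⊥bis P5·P1 via (7.845,58.59): [(0, 58.8811) (30, 57.768) (30, 90) (0, 90)]  |A|=950.2639
4. ⊥bis P5·P2 via (11.595,76.875): [(0, 58.8811) (0.8282, 58.8503) (19.4351, 90) (0, 90)]  |A|=315.5839
5. ⊥bis P5·P3 via (18.49,44.97): [(0, 58.8811) (0.8282, 58.8503) (19.4351, 90) (0, 90)]  |A|=315.5839
6. ⊥bis P5·P4 via (10.84,57.51): [(0, 58.8811) (0.8282, 58.8503) (19.4351, 90) (0, 90)]  |A|=315.5839
7. ⊥bis P5·P6 via (9.055,80.62): [(0, 82.7793) (0, 58.8811) (0.8282, 58.8503) (13.2364, 79.6229)]  |A|=166.9558
8. ⊥bis P5·P7 via (15.28,66.32): [(0, 82.7793) (0, 58.8811) (0.8282, 58.8503) (13.2364, 79.6229)]  |A|=166.9558
9. canonical 4-gon: [(0, 82.7793) (0, 58.8811) (0.8282, 58.8503) (13.2364, 79.6229)]
10. shoelace: 166.9558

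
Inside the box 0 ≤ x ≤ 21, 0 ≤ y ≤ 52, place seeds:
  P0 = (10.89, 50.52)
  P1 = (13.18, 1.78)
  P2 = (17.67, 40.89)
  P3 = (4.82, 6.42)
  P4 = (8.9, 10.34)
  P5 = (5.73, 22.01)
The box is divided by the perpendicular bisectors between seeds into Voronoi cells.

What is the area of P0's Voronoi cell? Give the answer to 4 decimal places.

Area of P0's cell: 185.5485

1. box [0,21]×[0,52]: [(0, 0) (21, 0) (21, 52) (0, 52)]
2. ⊥bis P0·P1 via (12.035,26.15): [(0, 25.5845) (21, 26.5712) (21, 52) (0, 52)]  |A|=544.3645
3. ⊥bis P0·P2 via (14.28,45.705): [(0, 35.6512) (21, 50.4362) (21, 52) (0, 52)]  |A|=188.0825
4. ⊥bis P0·P3 via (7.855,28.47): [(0, 35.6512) (21, 50.4362) (21, 52) (0, 52)]  |A|=188.0825
5. ⊥bis P0·P4 via (9.895,30.43): [(0, 35.6512) (21, 50.4362) (21, 52) (0, 52)]  |A|=188.0825
6. ⊥bis P0·P5 via (8.31,36.265): [(0, 37.769) (2.3929, 37.3359) (21, 50.4362) (21, 52) (0, 52)]  |A|=185.5485
7. canonical 5-gon: [(0, 37.769) (2.3929, 37.3359) (21, 50.4362) (21, 52) (0, 52)]
8. shoelace: 185.5485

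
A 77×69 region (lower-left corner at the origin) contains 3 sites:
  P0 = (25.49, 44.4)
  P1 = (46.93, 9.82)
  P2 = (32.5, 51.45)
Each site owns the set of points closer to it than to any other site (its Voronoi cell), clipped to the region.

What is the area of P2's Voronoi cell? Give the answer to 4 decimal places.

Area of P2's cell: 1679.5129

1. box [0,77]×[0,69]: [(0, 0) (77, 0) (77, 69) (0, 69)]
2. ⊥bis P2·P0 via (28.995,47.925): [(77, 0.1924) (77, 69) (7.7997, 69)]  |A|=2380.7529
3. ⊥bis P2·P1 via (39.715,30.635): [(44.6599, 32.349) (77, 43.5589) (77, 69) (7.7997, 69)]  |A|=1679.5129
4. canonical 4-gon: [(44.6599, 32.349) (77, 43.5589) (77, 69) (7.7997, 69)]
5. shoelace: 1679.5129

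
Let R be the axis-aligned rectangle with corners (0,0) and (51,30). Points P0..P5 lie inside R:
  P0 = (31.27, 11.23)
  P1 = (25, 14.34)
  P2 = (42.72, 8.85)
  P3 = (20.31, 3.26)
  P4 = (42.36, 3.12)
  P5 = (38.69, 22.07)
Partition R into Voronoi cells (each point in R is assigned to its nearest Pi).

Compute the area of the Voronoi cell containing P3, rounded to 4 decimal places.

Area of P3's cell: 352.5551

1. box [0,51]×[0,30]: [(0, 0) (51, 0) (51, 30) (0, 30)]
2. ⊥bis P3·P0 via (25.79,7.245): [(0, 0) (31.0585, 0) (9.2428, 30) (0, 30)]  |A|=604.5193
3. ⊥bis P3·P1 via (22.655,8.8): [(0, 18.3895) (0, 0) (31.0585, 0) (25.5505, 7.5744)]  |A|=352.5551
4. ⊥bis P3·P2 via (31.515,6.055): [(0, 18.3895) (0, 0) (31.0585, 0) (25.5505, 7.5744)]  |A|=352.5551
5. ⊥bis P3·P4 via (31.335,3.19): [(0, 18.3895) (0, 0) (31.0585, 0) (25.5505, 7.5744)]  |A|=352.5551
6. ⊥bis P3·P5 via (29.5,12.665): [(0, 18.3895) (0, 0) (31.0585, 0) (25.5505, 7.5744)]  |A|=352.5551
7. canonical 4-gon: [(0, 18.3895) (0, 0) (31.0585, 0) (25.5505, 7.5744)]
8. shoelace: 352.5551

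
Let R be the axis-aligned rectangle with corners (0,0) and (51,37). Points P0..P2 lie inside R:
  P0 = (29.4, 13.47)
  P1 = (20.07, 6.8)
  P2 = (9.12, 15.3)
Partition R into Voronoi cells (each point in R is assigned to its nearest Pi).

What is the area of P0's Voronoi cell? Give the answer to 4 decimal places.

Area of P0's cell: 1038.5995

1. box [0,51]×[0,37]: [(0, 0) (51, 0) (51, 37) (0, 37)]
2. ⊥bis P0·P1 via (24.735,10.135): [(31.9805, 0) (51, 0) (51, 37) (5.5293, 37)]  |A|=1193.0696
3. ⊥bis P0·P2 via (19.26,14.385): [(19.5331, 17.4114) (31.9805, 0) (51, 0) (51, 37) (21.3007, 37)]  |A|=1038.5995
4. canonical 5-gon: [(19.5331, 17.4114) (31.9805, 0) (51, 0) (51, 37) (21.3007, 37)]
5. shoelace: 1038.5995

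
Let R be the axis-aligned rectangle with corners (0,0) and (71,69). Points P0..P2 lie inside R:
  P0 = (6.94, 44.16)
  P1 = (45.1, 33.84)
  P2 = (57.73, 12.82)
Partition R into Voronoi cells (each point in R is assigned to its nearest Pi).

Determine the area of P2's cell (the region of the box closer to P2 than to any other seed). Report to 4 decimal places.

Area of P2's cell: 1022.8372

1. box [0,71]×[0,69]: [(0, 0) (71, 0) (71, 69) (0, 69)]
2. ⊥bis P2·P0 via (32.335,28.49): [(14.7552, 0) (71, 0) (71, 69) (57.3317, 69)]  |A|=2412.0003
3. ⊥bis P2·P1 via (51.415,23.33): [(16.0327, 2.0703) (14.7552, 0) (71, 0) (71, 35.0978)]  |A|=1022.8372
4. canonical 4-gon: [(16.0327, 2.0703) (14.7552, 0) (71, 0) (71, 35.0978)]
5. shoelace: 1022.8372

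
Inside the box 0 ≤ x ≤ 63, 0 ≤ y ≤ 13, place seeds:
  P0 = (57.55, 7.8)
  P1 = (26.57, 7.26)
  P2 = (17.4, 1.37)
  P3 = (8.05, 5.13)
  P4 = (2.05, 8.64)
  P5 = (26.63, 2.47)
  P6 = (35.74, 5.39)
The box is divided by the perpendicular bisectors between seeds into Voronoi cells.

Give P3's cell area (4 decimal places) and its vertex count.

1. box [0,63]×[0,13]: [(0, 0) (63, 0) (63, 13) (0, 13)]
2. ⊥bis P3·P0 via (32.8,6.465): [(0, 0) (33.1487, 0) (32.4475, 13) (0, 13)]  |A|=426.3755
3. ⊥bis P3·P1 via (17.31,6.195): [(0, 0) (18.0225, 0) (16.5274, 13) (0, 13)]  |A|=224.574
4. ⊥bis P3·P2 via (12.725,3.25): [(0, 0) (11.418, 0) (16.5537, 12.7709) (16.5274, 13) (0, 13)]  |A|=182.4018
5. ⊥bis P3·P4 via (5.05,6.885): [(1.0223, 0) (11.418, 0) (16.5537, 12.7709) (16.5274, 13) (8.6273, 13)]  |A|=119.6797
6. ⊥bis P3·P5 via (17.34,3.8): [(1.0223, 0) (11.418, 0) (16.5537, 12.7709) (16.5274, 13) (8.6273, 13)]  |A|=119.6797
7. ⊥bis P3·P6 via (21.895,5.26): [(1.0223, 0) (11.418, 0) (16.5537, 12.7709) (16.5274, 13) (8.6273, 13)]  |A|=119.6797
8. canonical 5-gon: [(1.0223, 0) (11.418, 0) (16.5537, 12.7709) (16.5274, 13) (8.6273, 13)]
9. shoelace: 119.6797

Area of P3's cell: 119.6797 (5 vertices)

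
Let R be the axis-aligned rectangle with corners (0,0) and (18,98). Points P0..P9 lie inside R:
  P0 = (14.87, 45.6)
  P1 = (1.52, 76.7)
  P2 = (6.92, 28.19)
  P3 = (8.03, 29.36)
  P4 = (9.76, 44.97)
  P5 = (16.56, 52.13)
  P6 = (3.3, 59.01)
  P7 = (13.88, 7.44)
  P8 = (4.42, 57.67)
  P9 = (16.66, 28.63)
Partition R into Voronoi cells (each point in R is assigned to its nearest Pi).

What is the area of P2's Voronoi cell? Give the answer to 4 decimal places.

Area of P2's cell: 166.6615

1. box [0,18]×[0,98]: [(0, 0) (18, 0) (18, 98) (0, 98)]
2. ⊥bis P2·P0 via (10.895,36.895): [(0, 41.87) (0, 0) (18, 0) (18, 33.6506)]  |A|=679.6858
3. ⊥bis P2·P1 via (4.22,52.445): [(0, 41.87) (0, 0) (18, 0) (18, 33.6506)]  |A|=679.6858
4. ⊥bis P2·P3 via (7.475,28.775): [(0, 35.8667) (0, 0) (18, 0) (18, 18.7897)]  |A|=491.9077
5. ⊥bis P2·P4 via (8.34,36.58): [(0, 35.8667) (0, 0) (18, 0) (18, 18.7897)]  |A|=491.9077
6. ⊥bis P2·P5 via (11.74,40.16): [(0, 35.8667) (0, 0) (18, 0) (18, 18.7897)]  |A|=491.9077
7. ⊥bis P2·P6 via (5.11,43.6): [(0, 35.8667) (0, 0) (18, 0) (18, 18.7897)]  |A|=491.9077
8. ⊥bis P2·P7 via (10.4,17.815): [(16.7739, 19.953) (0, 35.8667) (0, 14.3266)]  |A|=180.6555
9. ⊥bis P2·P8 via (5.67,42.93): [(16.7739, 19.953) (0, 35.8667) (0, 14.3266)]  |A|=180.6555
10. ⊥bis P2·P9 via (11.79,28.41): [(12.2407, 18.4324) (11.966, 24.5143) (0, 35.8667) (0, 14.3266)]  |A|=166.6615
11. canonical 4-gon: [(12.2407, 18.4324) (11.966, 24.5143) (0, 35.8667) (0, 14.3266)]
12. shoelace: 166.6615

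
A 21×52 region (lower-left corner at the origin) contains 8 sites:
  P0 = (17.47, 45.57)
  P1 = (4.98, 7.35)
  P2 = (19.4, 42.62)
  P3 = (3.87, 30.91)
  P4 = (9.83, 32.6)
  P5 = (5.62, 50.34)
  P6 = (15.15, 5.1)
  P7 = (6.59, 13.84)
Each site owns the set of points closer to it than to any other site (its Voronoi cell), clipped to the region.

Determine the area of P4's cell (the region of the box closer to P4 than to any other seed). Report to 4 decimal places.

Area of P4's cell: 221.5062

1. box [0,21]×[0,52]: [(0, 0) (21, 0) (21, 52) (0, 52)]
2. ⊥bis P4·P0 via (13.65,39.085): [(0, 47.1256) (0, 0) (21, 0) (21, 34.7555)]  |A|=859.7508
3. ⊥bis P4·P1 via (7.405,19.975): [(0, 47.1256) (0, 21.3973) (21, 17.3637) (21, 34.7555)]  |A|=452.76
4. ⊥bis P4·P2 via (14.615,37.61): [(12.1383, 39.9755) (0, 47.1256) (0, 21.3973) (21, 17.3637) (21, 31.5118)]  |A|=438.3875
5. ⊥bis P4·P3 via (6.85,31.755): [(12.1383, 39.9755) (2.9912, 45.3636) (10.3507, 19.4092) (21, 17.3637) (21, 31.5118)]  |A|=272.9009
6. ⊥bis P4·P5 via (7.725,41.47): [(12.1383, 39.9755) (9.0623, 41.7874) (4.3241, 40.6629) (10.3507, 19.4092) (21, 17.3637) (21, 31.5118)]  |A|=261.015
7. ⊥bis P4·P6 via (12.49,18.85): [(12.1383, 39.9755) (9.0623, 41.7874) (4.3241, 40.6629) (10.3507, 19.4092) (12.8746, 18.9244) (21, 20.4963) (21, 31.5118)]  |A|=248.2881
8. ⊥bis P4·P7 via (8.21,23.22): [(12.1383, 39.9755) (9.0623, 41.7874) (4.3241, 40.6629) (9.3248, 23.0275) (21, 21.0111) (21, 31.5118)]  |A|=221.5062
9. canonical 6-gon: [(12.1383, 39.9755) (9.0623, 41.7874) (4.3241, 40.6629) (9.3248, 23.0275) (21, 21.0111) (21, 31.5118)]
10. shoelace: 221.5062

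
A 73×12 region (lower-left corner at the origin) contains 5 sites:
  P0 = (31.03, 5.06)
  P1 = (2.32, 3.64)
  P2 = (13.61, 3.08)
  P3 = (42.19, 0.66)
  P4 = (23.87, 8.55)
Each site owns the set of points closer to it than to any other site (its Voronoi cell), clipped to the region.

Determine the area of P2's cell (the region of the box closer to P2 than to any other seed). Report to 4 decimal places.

Area of P2's cell: 126.5451

1. box [0,73]×[0,12]: [(0, 0) (73, 0) (73, 12) (0, 12)]
2. ⊥bis P2·P0 via (22.32,4.07): [(0, 0) (22.7826, 0) (21.4187, 12) (0, 12)]  |A|=265.2076
3. ⊥bis P2·P1 via (7.965,3.36): [(7.7983, 0) (22.7826, 0) (21.4187, 12) (8.3936, 12)]  |A|=168.0562
4. ⊥bis P2·P3 via (27.9,1.87): [(7.7983, 0) (22.7826, 0) (21.4187, 12) (8.3936, 12)]  |A|=168.0562
5. ⊥bis P2·P4 via (18.74,5.815): [(7.7983, 0) (21.8402, 0) (15.4425, 12) (8.3936, 12)]  |A|=126.5451
6. canonical 4-gon: [(7.7983, 0) (21.8402, 0) (15.4425, 12) (8.3936, 12)]
7. shoelace: 126.5451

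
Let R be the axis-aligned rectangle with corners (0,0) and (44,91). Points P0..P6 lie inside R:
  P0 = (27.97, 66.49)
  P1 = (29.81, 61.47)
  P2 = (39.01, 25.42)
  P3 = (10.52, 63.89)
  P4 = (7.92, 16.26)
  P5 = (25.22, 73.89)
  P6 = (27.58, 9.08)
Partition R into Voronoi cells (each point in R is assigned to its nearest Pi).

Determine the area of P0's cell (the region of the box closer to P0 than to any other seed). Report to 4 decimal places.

1. box [0,44]×[0,91]: [(0, 0) (44, 0) (44, 91) (0, 91)]
2. ⊥bis P0·P1 via (28.89,63.98): [(0, 53.3908) (44, 69.5183) (44, 91) (0, 91)]  |A|=1299.9984
3. ⊥bis P0·P2 via (33.49,45.955): [(0, 53.3908) (44, 69.5183) (44, 91) (0, 91)]  |A|=1299.9984
4. ⊥bis P0·P3 via (19.245,65.19): [(19.9154, 60.6905) (44, 69.5183) (44, 91) (15.3994, 91)]  |A|=692.1237
5. ⊥bis P0·P4 via (17.945,41.375): [(19.9154, 60.6905) (44, 69.5183) (44, 91) (15.3994, 91)]  |A|=692.1237
6. ⊥bis P0·P5 via (26.595,70.19): [(18.9247, 67.3396) (19.9154, 60.6905) (44, 69.5183) (44, 76.6581)]  |A|=173.9582
7. ⊥bis P0·P6 via (27.775,37.785): [(18.9247, 67.3396) (19.9154, 60.6905) (44, 69.5183) (44, 76.6581)]  |A|=173.9582
8. canonical 4-gon: [(18.9247, 67.3396) (19.9154, 60.6905) (44, 69.5183) (44, 76.6581)]
9. shoelace: 173.9582

Area of P0's cell: 173.9582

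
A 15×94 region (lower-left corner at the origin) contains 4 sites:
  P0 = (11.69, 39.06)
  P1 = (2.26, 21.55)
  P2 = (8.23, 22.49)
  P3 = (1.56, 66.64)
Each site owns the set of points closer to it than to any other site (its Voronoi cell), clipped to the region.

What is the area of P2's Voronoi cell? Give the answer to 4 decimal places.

1. box [0,15]×[0,94]: [(0, 0) (15, 0) (15, 94) (0, 94)]
2. ⊥bis P2·P0 via (9.96,30.775): [(0, 32.8548) (0, 0) (15, 0) (15, 29.7226)]  |A|=469.3301
3. ⊥bis P2·P1 via (5.245,22.02): [(3.6593, 32.0906) (8.7121, 0) (15, 0) (15, 29.7226)]  |A|=269.4278
4. ⊥bis P2·P3 via (4.895,44.565): [(3.6593, 32.0906) (8.7121, 0) (15, 0) (15, 29.7226)]  |A|=269.4278
5. canonical 4-gon: [(3.6593, 32.0906) (8.7121, 0) (15, 0) (15, 29.7226)]
6. shoelace: 269.4278

Area of P2's cell: 269.4278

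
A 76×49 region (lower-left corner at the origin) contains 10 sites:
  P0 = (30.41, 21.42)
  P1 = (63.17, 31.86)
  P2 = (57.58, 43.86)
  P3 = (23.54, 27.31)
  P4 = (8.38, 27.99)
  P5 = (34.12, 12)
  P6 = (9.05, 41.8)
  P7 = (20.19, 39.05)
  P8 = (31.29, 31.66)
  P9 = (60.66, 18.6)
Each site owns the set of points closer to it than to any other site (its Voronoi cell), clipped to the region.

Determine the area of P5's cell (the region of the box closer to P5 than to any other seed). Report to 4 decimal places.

1. box [0,76]×[0,49]: [(0, 0) (76, 0) (76, 49) (0, 49)]
2. ⊥bis P5·P0 via (32.265,16.71): [(0, 4.0027) (0, 0) (76, 0) (76, 33.9347)]  |A|=1441.6204
3. ⊥bis P5·P1 via (48.645,21.93): [(47.9819, 22.9) (0, 4.0027) (0, 0) (63.6374, 0)]  |A|=824.6753
4. ⊥bis P5·P2 via (45.85,27.93): [(47.9819, 22.9) (0, 4.0027) (0, 0) (63.6374, 0)]  |A|=824.6753
5. ⊥bis P5·P3 via (28.83,19.655): [(47.9819, 22.9) (14.3693, 9.6619) (0.3878, 0) (63.6374, 0)]  |A|=794.044
6. ⊥bis P5·P4 via (21.25,19.995): [(47.9819, 22.9) (14.9805, 9.9026) (8.8289, 0) (63.6374, 0)]  |A|=750.98
7. ⊥bis P5·P6 via (21.585,26.9): [(47.9819, 22.9) (14.9805, 9.9026) (8.8289, 0) (63.6374, 0)]  |A|=750.98
8. ⊥bis P5·P7 via (27.155,25.525): [(47.9819, 22.9) (14.9805, 9.9026) (8.8289, 0) (63.6374, 0)]  |A|=750.98
9. ⊥bis P5·P8 via (32.705,21.83): [(47.9819, 22.9) (14.9805, 9.9026) (8.8289, 0) (63.6374, 0)]  |A|=750.98
10. ⊥bis P5·P9 via (47.39,15.3): [(45.7214, 22.0097) (14.9805, 9.9026) (8.8289, 0) (51.1948, 0)]  |A|=581.2
11. canonical 4-gon: [(45.7214, 22.0097) (14.9805, 9.9026) (8.8289, 0) (51.1948, 0)]
12. shoelace: 581.2

Area of P5's cell: 581.2000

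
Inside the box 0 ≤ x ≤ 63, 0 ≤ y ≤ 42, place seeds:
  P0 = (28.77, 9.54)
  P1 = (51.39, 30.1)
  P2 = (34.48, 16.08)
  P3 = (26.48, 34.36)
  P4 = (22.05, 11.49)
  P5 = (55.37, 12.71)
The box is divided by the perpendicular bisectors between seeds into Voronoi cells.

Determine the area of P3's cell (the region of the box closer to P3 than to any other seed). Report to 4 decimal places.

1. box [0,63]×[0,42]: [(0, 0) (63, 0) (63, 42) (0, 42)]
2. ⊥bis P3·P0 via (27.625,21.95): [(0, 19.4012) (63, 25.2138) (63, 42) (0, 42)]  |A|=1240.626
3. ⊥bis P3·P1 via (38.935,32.23): [(0, 19.4012) (37.3301, 22.8454) (40.6058, 42) (0, 42)]  |A|=810.7011
4. ⊥bis P3·P2 via (30.48,25.22): [(0, 19.4012) (21.7747, 21.4102) (38.3232, 28.6525) (40.6058, 42) (0, 42)]  |A|=766.2483
5. ⊥bis P3·P4 via (24.265,22.925): [(0, 27.6252) (24.938, 22.7946) (38.3232, 28.6525) (40.6058, 42) (0, 42)]  |A|=651.808
6. ⊥bis P3·P5 via (40.925,23.535): [(0, 27.6252) (24.938, 22.7946) (38.3232, 28.6525) (40.6058, 42) (0, 42)]  |A|=651.808
7. canonical 5-gon: [(0, 27.6252) (24.938, 22.7946) (38.3232, 28.6525) (40.6058, 42) (0, 42)]
8. shoelace: 651.808

Area of P3's cell: 651.8080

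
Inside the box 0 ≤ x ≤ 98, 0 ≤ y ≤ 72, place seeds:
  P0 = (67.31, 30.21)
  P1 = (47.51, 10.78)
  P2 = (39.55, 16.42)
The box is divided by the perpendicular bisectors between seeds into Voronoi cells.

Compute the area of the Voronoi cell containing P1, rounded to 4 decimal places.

Area of P1's cell: 563.1898

1. box [0,98]×[0,72]: [(0, 0) (98, 0) (98, 72) (0, 72)]
2. ⊥bis P1·P0 via (57.41,20.495): [(0, 0) (77.522, 0) (6.8675, 72) (0, 72)]  |A|=3038.0213
3. ⊥bis P1·P2 via (43.53,13.6): [(33.8938, 0) (77.522, 0) (52.1868, 25.8177)]  |A|=563.1898
4. canonical 3-gon: [(33.8938, 0) (77.522, 0) (52.1868, 25.8177)]
5. shoelace: 563.1898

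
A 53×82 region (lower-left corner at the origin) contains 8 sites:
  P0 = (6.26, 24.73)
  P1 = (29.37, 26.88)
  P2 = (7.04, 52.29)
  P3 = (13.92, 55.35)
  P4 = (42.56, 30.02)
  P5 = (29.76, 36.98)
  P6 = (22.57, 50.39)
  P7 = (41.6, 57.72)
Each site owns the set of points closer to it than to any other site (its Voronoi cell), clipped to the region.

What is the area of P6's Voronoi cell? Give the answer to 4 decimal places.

1. box [0,53]×[0,82]: [(0, 0) (53, 0) (53, 82) (0, 82)]
2. ⊥bis P6·P0 via (14.415,37.56): [(0, 46.7225) (53, 13.0346) (53, 82) (0, 82)]  |A|=2762.4376
3. ⊥bis P6·P1 via (25.97,38.635): [(0, 46.7225) (16.8664, 36.0019) (53, 46.4531) (53, 82) (0, 82)]  |A|=2158.6713
4. ⊥bis P6·P2 via (14.805,51.34): [(13.2126, 38.3243) (16.8664, 36.0019) (53, 46.4531) (53, 82) (18.5561, 82)]  |A|=1520.3924
5. ⊥bis P6·P3 via (18.245,52.87): [(14.1099, 45.6586) (13.2126, 38.3243) (16.8664, 36.0019) (53, 46.4531) (53, 82) (34.9484, 82)]  |A|=1222.5314
6. ⊥bis P6·P4 via (32.565,40.205): [(14.1099, 45.6586) (13.2126, 38.3243) (16.8664, 36.0019) (33.0527, 40.6836) (53, 60.2588) (53, 82) (34.9484, 82)]  |A|=1084.8384
7. ⊥bis P6·P5 via (26.165,43.685): [(14.1099, 45.6586) (13.2126, 38.3243) (14.5643, 37.4651) (48.0902, 55.4406) (53, 60.2588) (53, 82) (34.9484, 82)]  |A|=955.3904
8. ⊥bis P6·P7 via (32.085,54.055): [(26.7968, 67.784) (14.1099, 45.6586) (13.2126, 38.3243) (14.5643, 37.4651) (34.3823, 48.0908)]  |A|=297.7843
9. canonical 5-gon: [(26.7968, 67.784) (14.1099, 45.6586) (13.2126, 38.3243) (14.5643, 37.4651) (34.3823, 48.0908)]
10. shoelace: 297.7843

Area of P6's cell: 297.7843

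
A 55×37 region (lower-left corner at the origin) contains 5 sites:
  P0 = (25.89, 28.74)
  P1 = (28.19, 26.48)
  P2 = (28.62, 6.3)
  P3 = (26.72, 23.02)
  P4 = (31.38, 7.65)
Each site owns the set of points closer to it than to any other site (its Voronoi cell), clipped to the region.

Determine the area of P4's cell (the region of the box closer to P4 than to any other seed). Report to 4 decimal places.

1. box [0,55]×[0,37]: [(0, 0) (55, 0) (55, 37) (0, 37)]
2. ⊥bis P4·P0 via (28.635,18.195): [(0, 10.7409) (0, 0) (55, 0) (55, 25.0582)]  |A|=984.475
3. ⊥bis P4·P1 via (29.785,17.065): [(14.0609, 14.4012) (0, 10.7409) (0, 0) (55, 0) (55, 21.3367)]  |A|=908.2982
4. ⊥bis P4·P2 via (30,6.975): [(25.4259, 16.3265) (33.4117, 0) (55, 0) (55, 21.3367)]  |A|=491.7378
5. ⊥bis P4·P3 via (29.05,15.335): [(41.0511, 18.9736) (26.3163, 14.5062) (33.4117, 0) (55, 0) (55, 21.3367)]  |A|=476.3376
6. canonical 5-gon: [(41.0511, 18.9736) (26.3163, 14.5062) (33.4117, 0) (55, 0) (55, 21.3367)]
7. shoelace: 476.3376

Area of P4's cell: 476.3376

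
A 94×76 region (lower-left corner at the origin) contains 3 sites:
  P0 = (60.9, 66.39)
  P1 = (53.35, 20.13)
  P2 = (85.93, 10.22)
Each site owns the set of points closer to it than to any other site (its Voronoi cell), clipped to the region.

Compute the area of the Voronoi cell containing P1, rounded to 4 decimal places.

1. box [0,94]×[0,76]: [(0, 0) (94, 0) (94, 76) (0, 76)]
2. ⊥bis P1·P0 via (57.125,43.26): [(0, 52.5833) (0, 0) (94, 0) (94, 37.2417)]  |A|=4221.7732
3. ⊥bis P1·P2 via (69.64,15.175): [(77.1868, 39.9858) (0, 52.5833) (0, 0) (65.0242, 0)]  |A|=3329.3864
4. canonical 4-gon: [(77.1868, 39.9858) (0, 52.5833) (0, 0) (65.0242, 0)]
5. shoelace: 3329.3864

Area of P1's cell: 3329.3864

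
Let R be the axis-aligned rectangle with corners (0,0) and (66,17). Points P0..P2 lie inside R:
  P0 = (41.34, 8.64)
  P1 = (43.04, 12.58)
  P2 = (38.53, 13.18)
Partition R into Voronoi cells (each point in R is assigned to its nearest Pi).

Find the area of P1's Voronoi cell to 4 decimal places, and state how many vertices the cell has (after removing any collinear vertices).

Area of P1's cell: 282.0472 (4 vertices)

1. box [0,66]×[0,17]: [(0, 0) (66, 0) (66, 17) (0, 17)]
2. ⊥bis P1·P0 via (42.19,10.61): [(66, 0.3366) (66, 17) (27.3802, 17)]  |A|=321.7673
3. ⊥bis P1·P2 via (40.785,12.88): [(40.5757, 11.3065) (66, 0.3366) (66, 17) (41.3331, 17)]  |A|=282.0472
4. canonical 4-gon: [(40.5757, 11.3065) (66, 0.3366) (66, 17) (41.3331, 17)]
5. shoelace: 282.0472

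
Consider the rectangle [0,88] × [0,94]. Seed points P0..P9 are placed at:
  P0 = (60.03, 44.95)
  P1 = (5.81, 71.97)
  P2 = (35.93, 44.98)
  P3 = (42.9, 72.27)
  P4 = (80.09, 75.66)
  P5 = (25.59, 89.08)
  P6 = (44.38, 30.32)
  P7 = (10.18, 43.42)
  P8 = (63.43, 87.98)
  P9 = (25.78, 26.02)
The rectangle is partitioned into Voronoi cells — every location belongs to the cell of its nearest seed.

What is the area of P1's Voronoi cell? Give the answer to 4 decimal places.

1. box [0,88]×[0,94]: [(0, 0) (88, 0) (88, 94) (0, 94)]
2. ⊥bis P1·P0 via (32.92,58.46): [(0, 0) (3.787, 0) (50.631, 94) (0, 94)]  |A|=2557.6481
3. ⊥bis P1·P2 via (20.87,58.475): [(0, 35.1847) (48.0346, 88.7898) (50.631, 94) (0, 94)]  |A|=1544.4816
4. ⊥bis P1·P3 via (24.355,72.12): [(0, 35.1847) (24.4332, 62.4514) (24.178, 94) (0, 94)]  |A|=1099.9139
5. ⊥bis P1·P4 via (42.95,73.815): [(0, 35.1847) (24.4332, 62.4514) (24.178, 94) (0, 94)]  |A|=1099.9139
6. ⊥bis P1·P5 via (15.7,80.525): [(0, 35.1847) (24.4332, 62.4514) (24.3681, 70.5043) (4.0439, 94) (0, 94)]  |A|=863.3813
7. ⊥bis P1·P6 via (25.095,51.145): [(0, 35.1847) (24.4332, 62.4514) (24.3681, 70.5043) (4.0439, 94) (0, 94)]  |A|=863.3813
8. ⊥bis P1·P7 via (7.995,57.695): [(0, 56.4712) (22.1066, 59.855) (24.4332, 62.4514) (24.3681, 70.5043) (4.0439, 94) (0, 94)]  |A|=628.0952
9. ⊥bis P1·P8 via (34.62,79.975): [(0, 56.4712) (22.1066, 59.855) (24.4332, 62.4514) (24.3681, 70.5043) (4.0439, 94) (0, 94)]  |A|=628.0952
10. ⊥bis P1·P9 via (15.795,48.995): [(0, 56.4712) (22.1066, 59.855) (24.4332, 62.4514) (24.3681, 70.5043) (4.0439, 94) (0, 94)]  |A|=628.0952
11. canonical 6-gon: [(0, 56.4712) (22.1066, 59.855) (24.4332, 62.4514) (24.3681, 70.5043) (4.0439, 94) (0, 94)]
12. shoelace: 628.0952

Area of P1's cell: 628.0952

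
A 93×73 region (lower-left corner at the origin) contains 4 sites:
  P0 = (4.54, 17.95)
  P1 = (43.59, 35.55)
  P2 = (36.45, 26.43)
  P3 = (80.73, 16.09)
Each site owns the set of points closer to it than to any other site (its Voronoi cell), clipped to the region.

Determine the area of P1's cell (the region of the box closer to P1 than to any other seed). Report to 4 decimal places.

Area of P1's cell: 2632.8410

1. box [0,93]×[0,73]: [(0, 0) (93, 0) (93, 73) (0, 73)]
2. ⊥bis P1·P0 via (24.065,26.75): [(36.1213, 0) (93, 0) (93, 73) (3.2199, 73)]  |A|=5353.0437
3. ⊥bis P1·P2 via (40.02,30.99): [(12.4127, 52.6036) (79.6039, 0) (93, 0) (93, 73) (3.2199, 73)]  |A|=4209.374
4. ⊥bis P1·P3 via (62.16,25.82): [(12.4127, 52.6036) (57.6407, 17.1948) (86.8806, 73) (3.2199, 73)]  |A|=2632.841
5. canonical 4-gon: [(12.4127, 52.6036) (57.6407, 17.1948) (86.8806, 73) (3.2199, 73)]
6. shoelace: 2632.841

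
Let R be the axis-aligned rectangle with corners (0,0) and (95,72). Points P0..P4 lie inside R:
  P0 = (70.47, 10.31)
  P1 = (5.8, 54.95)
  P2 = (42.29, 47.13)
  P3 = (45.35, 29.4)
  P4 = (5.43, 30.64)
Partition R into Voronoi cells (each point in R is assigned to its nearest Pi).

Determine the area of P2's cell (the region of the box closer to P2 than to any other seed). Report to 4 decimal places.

Area of P2's cell: 2057.5989

1. box [0,95]×[0,72]: [(0, 0) (95, 0) (95, 72) (0, 72)]
2. ⊥bis P2·P0 via (56.38,28.72): [(0, 0) (18.8544, 0) (95, 58.2776) (95, 72) (0, 72)]  |A|=4621.2088
3. ⊥bis P2·P1 via (24.045,51.04): [(13.1069, 0) (18.8544, 0) (95, 58.2776) (95, 72) (28.5368, 72)]  |A|=3122.0358
4. ⊥bis P2·P3 via (43.82,38.265): [(20.4426, 34.2303) (76.1398, 43.843) (95, 58.2776) (95, 72) (28.5368, 72)]  |A|=2078.0325
5. ⊥bis P2·P4 via (23.86,38.885): [(22.2239, 42.5422) (25.5482, 35.1115) (76.1398, 43.843) (95, 58.2776) (95, 72) (28.5368, 72)]  |A|=2057.5989
6. canonical 6-gon: [(22.2239, 42.5422) (25.5482, 35.1115) (76.1398, 43.843) (95, 58.2776) (95, 72) (28.5368, 72)]
7. shoelace: 2057.5989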